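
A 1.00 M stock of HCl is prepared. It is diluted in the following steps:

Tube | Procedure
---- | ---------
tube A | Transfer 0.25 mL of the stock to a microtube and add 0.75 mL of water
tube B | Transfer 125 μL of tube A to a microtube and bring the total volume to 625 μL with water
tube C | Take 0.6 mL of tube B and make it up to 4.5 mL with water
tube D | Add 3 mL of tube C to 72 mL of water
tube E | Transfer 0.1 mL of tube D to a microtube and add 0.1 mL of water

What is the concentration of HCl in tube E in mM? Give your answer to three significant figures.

Step 1: 0.25 mL + 0.75 mL = 1 mL total → factor 1/0.25 = 4
Step 2: 125 μL brought to 625 μL → factor 625/125 = 5
Step 3: 0.6 mL brought to 4.5 mL → factor 4.5/0.6 = 7.5
Step 4: 3 mL + 72 mL = 75 mL total → factor 75/3 = 25
Step 5: 0.1 mL + 0.1 mL = 0.2 mL total → factor 0.2/0.1 = 2
Overall dilution factor = 4 × 5 × 7.5 × 25 × 2 = 7500
Final = 1.00 M / 7500 = 0.0001333 M = 0.133 mM

0.133 mM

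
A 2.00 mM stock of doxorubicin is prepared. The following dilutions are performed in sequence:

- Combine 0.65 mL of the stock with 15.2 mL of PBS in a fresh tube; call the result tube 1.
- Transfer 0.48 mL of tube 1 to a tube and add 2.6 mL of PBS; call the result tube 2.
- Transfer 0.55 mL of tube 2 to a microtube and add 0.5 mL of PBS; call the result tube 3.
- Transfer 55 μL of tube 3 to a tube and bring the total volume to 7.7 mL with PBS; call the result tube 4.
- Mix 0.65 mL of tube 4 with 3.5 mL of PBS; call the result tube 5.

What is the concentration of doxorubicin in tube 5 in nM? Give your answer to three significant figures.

Step 1: 0.65 mL + 15.2 mL = 15.85 mL total → factor 15.85/0.65 = 24.385
Step 2: 0.48 mL + 2.6 mL = 3.08 mL total → factor 3.08/0.48 = 6.4167
Step 3: 0.55 mL + 0.5 mL = 1.05 mL total → factor 1.05/0.55 = 1.9091
Step 4: 55 μL brought to 7.7 mL → factor 7700/55 = 140
Step 5: 0.65 mL + 3.5 mL = 4.15 mL total → factor 4.15/0.65 = 6.3846
Overall dilution factor = 24.385 × 6.4167 × 1.9091 × 140 × 6.3846 = 2.67 × 10^5
Final = 2.00 mM / 2.67 × 10^5 = 7.491 × 10^-6 mM = 7.49 nM

7.49 nM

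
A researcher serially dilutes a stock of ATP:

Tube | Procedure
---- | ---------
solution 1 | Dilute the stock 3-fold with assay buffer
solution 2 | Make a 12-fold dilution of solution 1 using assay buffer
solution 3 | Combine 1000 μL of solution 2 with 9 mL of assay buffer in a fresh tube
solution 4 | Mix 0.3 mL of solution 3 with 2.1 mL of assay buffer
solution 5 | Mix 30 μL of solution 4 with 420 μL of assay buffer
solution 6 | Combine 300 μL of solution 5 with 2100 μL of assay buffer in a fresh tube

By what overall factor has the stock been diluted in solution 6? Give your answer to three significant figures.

Step 1: 3-fold → factor 3
Step 2: 12-fold → factor 12
Step 3: 1000 μL + 9 mL = 10000 μL total → factor 10000/1000 = 10
Step 4: 0.3 mL + 2.1 mL = 2.4 mL total → factor 2.4/0.3 = 8
Step 5: 30 μL + 420 μL = 450 μL total → factor 450/30 = 15
Step 6: 300 μL + 2100 μL = 2400 μL total → factor 2400/300 = 8
Overall dilution factor = 3 × 12 × 10 × 8 × 15 × 8 = 3.456 × 10^5

3.46 × 10^5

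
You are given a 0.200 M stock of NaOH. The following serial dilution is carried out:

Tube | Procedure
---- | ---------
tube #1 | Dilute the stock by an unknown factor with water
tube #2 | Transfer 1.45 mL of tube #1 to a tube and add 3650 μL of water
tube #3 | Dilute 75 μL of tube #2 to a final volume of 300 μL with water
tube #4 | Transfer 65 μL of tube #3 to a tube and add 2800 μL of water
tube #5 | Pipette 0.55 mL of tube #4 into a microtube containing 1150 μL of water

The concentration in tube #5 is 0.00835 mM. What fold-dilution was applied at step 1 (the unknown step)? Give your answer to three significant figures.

12.5-fold

Step 1: unknown factor x
Step 2: 1.45 mL + 3650 μL = 5.1 mL total → factor 5.1/1.45 = 3.5172
Step 3: 75 μL brought to 300 μL → factor 300/75 = 4
Step 4: 65 μL + 2800 μL = 2865 μL total → factor 2865/65 = 44.077
Step 5: 0.55 mL + 1150 μL = 1.7 mL total → factor 1.7/0.55 = 3.0909
Product of known-step factors = 1916.7
Overall factor = 0.200 M / (0.00835 mM) = 23952
x = 23952 / 1916.7 = 12.5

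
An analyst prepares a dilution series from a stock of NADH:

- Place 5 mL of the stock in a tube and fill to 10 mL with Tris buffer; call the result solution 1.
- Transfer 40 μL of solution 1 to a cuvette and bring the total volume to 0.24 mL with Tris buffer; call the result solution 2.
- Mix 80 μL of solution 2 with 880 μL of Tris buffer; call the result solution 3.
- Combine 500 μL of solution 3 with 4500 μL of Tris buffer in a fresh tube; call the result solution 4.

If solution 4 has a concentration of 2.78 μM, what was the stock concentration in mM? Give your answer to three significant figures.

Step 1: 5 mL brought to 10 mL → factor 10/5 = 2
Step 2: 40 μL brought to 0.24 mL → factor 240/40 = 6
Step 3: 80 μL + 880 μL = 960 μL total → factor 960/80 = 12
Step 4: 500 μL + 4500 μL = 5000 μL total → factor 5000/500 = 10
Overall dilution factor = 2 × 6 × 12 × 10 = 1440
Stock = 2.78 μM × 1440 = 4003 μM = 4.00 mM

4.00 mM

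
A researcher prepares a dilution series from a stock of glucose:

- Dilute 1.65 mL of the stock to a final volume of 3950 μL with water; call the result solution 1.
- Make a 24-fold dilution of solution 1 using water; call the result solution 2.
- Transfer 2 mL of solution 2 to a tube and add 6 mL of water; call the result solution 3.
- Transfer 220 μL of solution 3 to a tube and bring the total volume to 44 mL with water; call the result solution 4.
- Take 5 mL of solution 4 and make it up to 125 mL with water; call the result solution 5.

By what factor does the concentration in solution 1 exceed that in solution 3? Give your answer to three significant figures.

96.0

Step 1: 1.65 mL brought to 3950 μL → factor 3.95/1.65 = 2.3939
Step 2: 24-fold → factor 24
Step 3: 2 mL + 6 mL = 8 mL total → factor 8/2 = 4
Dilution factor to solution 1 = 2.3939; to solution 3 = 229.82
[solution 1]/[solution 3] = (factor to solution 3)/(factor to solution 1) = 229.82/2.3939 = 96.0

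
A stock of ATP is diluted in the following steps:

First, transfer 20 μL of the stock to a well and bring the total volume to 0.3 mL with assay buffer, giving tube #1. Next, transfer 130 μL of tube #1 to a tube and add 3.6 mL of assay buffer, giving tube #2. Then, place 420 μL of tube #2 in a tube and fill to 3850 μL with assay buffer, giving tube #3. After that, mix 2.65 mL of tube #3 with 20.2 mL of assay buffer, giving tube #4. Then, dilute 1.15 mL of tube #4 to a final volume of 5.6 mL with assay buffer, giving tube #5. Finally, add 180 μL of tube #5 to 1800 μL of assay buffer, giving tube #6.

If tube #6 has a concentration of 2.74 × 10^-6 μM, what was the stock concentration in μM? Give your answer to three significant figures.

4.99 μM

Step 1: 20 μL brought to 0.3 mL → factor 300/20 = 15
Step 2: 130 μL + 3.6 mL = 3730 μL total → factor 3730/130 = 28.692
Step 3: 420 μL brought to 3850 μL → factor 3850/420 = 9.1667
Step 4: 2.65 mL + 20.2 mL = 22.85 mL total → factor 22.85/2.65 = 8.6226
Step 5: 1.15 mL brought to 5.6 mL → factor 5.6/1.15 = 4.8696
Step 6: 180 μL + 1800 μL = 1980 μL total → factor 1980/180 = 11
Overall dilution factor = 15 × 28.692 × 9.1667 × 8.6226 × 4.8696 × 11 = 1.8222 × 10^6
Stock = 2.74 × 10^-6 μM × 1.8222 × 10^6 = 4.99 μM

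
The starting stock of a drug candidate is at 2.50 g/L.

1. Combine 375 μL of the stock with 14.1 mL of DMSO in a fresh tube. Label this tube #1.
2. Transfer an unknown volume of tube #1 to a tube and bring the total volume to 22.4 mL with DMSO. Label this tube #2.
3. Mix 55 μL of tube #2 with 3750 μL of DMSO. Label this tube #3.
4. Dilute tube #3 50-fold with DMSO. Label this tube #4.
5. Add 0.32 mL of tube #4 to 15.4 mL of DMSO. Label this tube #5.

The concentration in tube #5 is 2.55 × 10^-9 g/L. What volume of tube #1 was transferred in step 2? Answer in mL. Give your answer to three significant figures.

0.150 mL

Step 1: 375 μL + 14.1 mL = 14475 μL total → factor 14475/375 = 38.6
Step 2: v brought to 22.4 mL → factor = 22.4 mL/v
Step 3: 55 μL + 3750 μL = 3805 μL total → factor 3805/55 = 69.182
Step 4: 50-fold → factor 50
Step 5: 0.32 mL + 15.4 mL = 15.72 mL total → factor 15.72/0.32 = 49.125
Product of known-step factors = 6.5592 × 10^6
Overall factor = 2.50 g/L / (2.55 × 10^-9 g/L) = 9.8039 × 10^8
Step-2 factor = 9.8039 × 10^8 / 6.5592 × 10^6 = 149.47
v = 22.4 mL / 149.47 = 0.150 mL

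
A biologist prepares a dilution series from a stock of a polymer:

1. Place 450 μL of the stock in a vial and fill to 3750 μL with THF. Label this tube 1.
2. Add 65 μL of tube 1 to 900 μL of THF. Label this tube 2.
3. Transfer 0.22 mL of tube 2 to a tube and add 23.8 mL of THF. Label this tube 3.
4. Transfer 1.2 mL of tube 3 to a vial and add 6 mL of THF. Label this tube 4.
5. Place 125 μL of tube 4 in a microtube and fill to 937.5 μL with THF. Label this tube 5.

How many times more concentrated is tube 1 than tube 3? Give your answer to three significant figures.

Step 1: 450 μL brought to 3750 μL → factor 3750/450 = 8.3333
Step 2: 65 μL + 900 μL = 965 μL total → factor 965/65 = 14.846
Step 3: 0.22 mL + 23.8 mL = 24.02 mL total → factor 24.02/0.22 = 109.18
Dilution factor to tube 1 = 8.3333; to tube 3 = 13508
[tube 1]/[tube 3] = (factor to tube 3)/(factor to tube 1) = 13508/8.3333 = 1.62 × 10^3

1.62 × 10^3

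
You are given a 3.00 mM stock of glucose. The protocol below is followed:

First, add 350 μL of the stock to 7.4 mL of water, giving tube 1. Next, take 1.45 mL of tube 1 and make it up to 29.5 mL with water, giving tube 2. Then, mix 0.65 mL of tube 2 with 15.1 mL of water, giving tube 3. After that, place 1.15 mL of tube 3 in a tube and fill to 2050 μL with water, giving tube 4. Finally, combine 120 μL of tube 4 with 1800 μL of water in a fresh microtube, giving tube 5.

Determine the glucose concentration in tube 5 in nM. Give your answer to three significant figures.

9.64 nM

Step 1: 350 μL + 7.4 mL = 7750 μL total → factor 7750/350 = 22.143
Step 2: 1.45 mL brought to 29.5 mL → factor 29.5/1.45 = 20.345
Step 3: 0.65 mL + 15.1 mL = 15.75 mL total → factor 15.75/0.65 = 24.231
Step 4: 1.15 mL brought to 2050 μL → factor 2.05/1.15 = 1.7826
Step 5: 120 μL + 1800 μL = 1920 μL total → factor 1920/120 = 16
Overall dilution factor = 22.143 × 20.345 × 24.231 × 1.7826 × 16 = 3.1134 × 10^5
Final = 3.00 mM / 3.1134 × 10^5 = 9.636 × 10^-6 mM = 9.64 nM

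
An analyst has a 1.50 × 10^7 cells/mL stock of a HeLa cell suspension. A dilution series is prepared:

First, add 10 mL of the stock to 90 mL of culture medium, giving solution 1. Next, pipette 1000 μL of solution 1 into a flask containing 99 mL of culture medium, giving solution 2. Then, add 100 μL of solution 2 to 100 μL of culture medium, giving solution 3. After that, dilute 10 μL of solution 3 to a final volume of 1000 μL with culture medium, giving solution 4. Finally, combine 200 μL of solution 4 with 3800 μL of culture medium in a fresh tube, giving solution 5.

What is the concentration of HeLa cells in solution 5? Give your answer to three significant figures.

3.75 cells/mL

Step 1: 10 mL + 90 mL = 100 mL total → factor 100/10 = 10
Step 2: 1000 μL + 99 mL = 1 × 10^5 μL total → factor 1 × 10^5/1000 = 100
Step 3: 100 μL + 100 μL = 200 μL total → factor 200/100 = 2
Step 4: 10 μL brought to 1000 μL → factor 1000/10 = 100
Step 5: 200 μL + 3800 μL = 4000 μL total → factor 4000/200 = 20
Overall dilution factor = 10 × 100 × 2 × 100 × 20 = 4 × 10^6
Final = 1.50 × 10^7 cells/mL / 4 × 10^6 = 3.75 cells/mL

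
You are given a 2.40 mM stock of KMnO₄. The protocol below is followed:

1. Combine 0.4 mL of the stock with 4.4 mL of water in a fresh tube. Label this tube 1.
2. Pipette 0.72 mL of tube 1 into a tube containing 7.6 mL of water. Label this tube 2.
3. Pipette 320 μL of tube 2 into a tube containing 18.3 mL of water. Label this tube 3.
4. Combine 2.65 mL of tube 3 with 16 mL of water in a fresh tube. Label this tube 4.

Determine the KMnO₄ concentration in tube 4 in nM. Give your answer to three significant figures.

42.3 nM

Step 1: 0.4 mL + 4.4 mL = 4.8 mL total → factor 4.8/0.4 = 12
Step 2: 0.72 mL + 7.6 mL = 8.32 mL total → factor 8.32/0.72 = 11.556
Step 3: 320 μL + 18.3 mL = 18620 μL total → factor 18620/320 = 58.188
Step 4: 2.65 mL + 16 mL = 18.65 mL total → factor 18.65/2.65 = 7.0377
Overall dilution factor = 12 × 11.556 × 58.188 × 7.0377 = 56785
Final = 2.40 mM / 56785 = 4.226 × 10^-5 mM = 42.3 nM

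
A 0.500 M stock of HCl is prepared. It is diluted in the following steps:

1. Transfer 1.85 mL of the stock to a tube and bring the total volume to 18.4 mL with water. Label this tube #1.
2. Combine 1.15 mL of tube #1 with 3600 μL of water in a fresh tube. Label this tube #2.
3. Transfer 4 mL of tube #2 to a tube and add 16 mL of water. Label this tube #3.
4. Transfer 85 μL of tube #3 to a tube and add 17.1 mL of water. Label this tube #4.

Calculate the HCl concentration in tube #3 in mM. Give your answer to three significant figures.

2.43 mM

Step 1: 1.85 mL brought to 18.4 mL → factor 18.4/1.85 = 9.9459
Step 2: 1.15 mL + 3600 μL = 4.75 mL total → factor 4.75/1.15 = 4.1304
Step 3: 4 mL + 16 mL = 20 mL total → factor 20/4 = 5
Dilution factor through tube #3 = 9.9459 × 4.1304 × 5 = 205.41
[tube #3] = 0.500 M / 205.41 = 0.002434 M = 2.43 mM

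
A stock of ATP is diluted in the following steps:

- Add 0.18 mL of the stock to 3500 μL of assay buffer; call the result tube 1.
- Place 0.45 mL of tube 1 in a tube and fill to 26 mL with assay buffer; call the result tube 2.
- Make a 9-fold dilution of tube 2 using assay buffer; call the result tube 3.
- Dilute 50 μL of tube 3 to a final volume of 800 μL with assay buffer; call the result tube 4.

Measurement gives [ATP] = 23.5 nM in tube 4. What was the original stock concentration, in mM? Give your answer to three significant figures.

4.00 mM

Step 1: 0.18 mL + 3500 μL = 3.68 mL total → factor 3.68/0.18 = 20.444
Step 2: 0.45 mL brought to 26 mL → factor 26/0.45 = 57.778
Step 3: 9-fold → factor 9
Step 4: 50 μL brought to 800 μL → factor 800/50 = 16
Overall dilution factor = 20.444 × 57.778 × 9 × 16 = 1.701 × 10^5
Stock = 23.5 nM × 1.701 × 10^5 = 3.997 × 10^6 nM = 4.00 mM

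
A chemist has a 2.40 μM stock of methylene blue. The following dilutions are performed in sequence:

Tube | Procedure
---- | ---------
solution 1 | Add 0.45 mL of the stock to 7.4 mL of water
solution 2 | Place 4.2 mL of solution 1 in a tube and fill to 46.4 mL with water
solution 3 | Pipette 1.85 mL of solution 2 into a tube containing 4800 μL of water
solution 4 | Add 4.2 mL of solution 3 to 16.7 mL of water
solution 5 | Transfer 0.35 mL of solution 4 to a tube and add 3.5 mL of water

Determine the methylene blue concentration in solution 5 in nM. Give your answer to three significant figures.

0.0633 nM

Step 1: 0.45 mL + 7.4 mL = 7.85 mL total → factor 7.85/0.45 = 17.444
Step 2: 4.2 mL brought to 46.4 mL → factor 46.4/4.2 = 11.048
Step 3: 1.85 mL + 4800 μL = 6.65 mL total → factor 6.65/1.85 = 3.5946
Step 4: 4.2 mL + 16.7 mL = 20.9 mL total → factor 20.9/4.2 = 4.9762
Step 5: 0.35 mL + 3.5 mL = 3.85 mL total → factor 3.85/0.35 = 11
Overall dilution factor = 17.444 × 11.048 × 3.5946 × 4.9762 × 11 = 37920
Final = 2.40 μM / 37920 = 6.329 × 10^-5 μM = 0.0633 nM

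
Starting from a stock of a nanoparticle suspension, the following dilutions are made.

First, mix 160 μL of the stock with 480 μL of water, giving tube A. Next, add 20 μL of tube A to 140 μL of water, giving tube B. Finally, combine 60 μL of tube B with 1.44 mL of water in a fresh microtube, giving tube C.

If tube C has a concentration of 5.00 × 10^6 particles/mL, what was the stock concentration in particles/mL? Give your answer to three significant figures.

Step 1: 160 μL + 480 μL = 640 μL total → factor 640/160 = 4
Step 2: 20 μL + 140 μL = 160 μL total → factor 160/20 = 8
Step 3: 60 μL + 1.44 mL = 1500 μL total → factor 1500/60 = 25
Overall dilution factor = 4 × 8 × 25 = 800
Stock = 5.00 × 10^6 particles/mL × 800 = 4.00 × 10^9 particles/mL

4.00 × 10^9 particles/mL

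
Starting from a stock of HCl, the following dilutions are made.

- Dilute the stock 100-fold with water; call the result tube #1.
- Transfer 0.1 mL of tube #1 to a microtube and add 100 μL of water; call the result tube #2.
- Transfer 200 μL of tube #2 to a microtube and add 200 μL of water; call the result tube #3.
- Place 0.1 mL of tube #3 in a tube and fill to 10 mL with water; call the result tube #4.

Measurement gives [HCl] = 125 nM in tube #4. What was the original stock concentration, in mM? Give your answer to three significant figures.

Step 1: 100-fold → factor 100
Step 2: 0.1 mL + 100 μL = 0.2 mL total → factor 0.2/0.1 = 2
Step 3: 200 μL + 200 μL = 400 μL total → factor 400/200 = 2
Step 4: 0.1 mL brought to 10 mL → factor 10/0.1 = 100
Overall dilution factor = 100 × 2 × 2 × 100 = 40000
Stock = 125 nM × 40000 = 5.000 × 10^6 nM = 5.00 mM

5.00 mM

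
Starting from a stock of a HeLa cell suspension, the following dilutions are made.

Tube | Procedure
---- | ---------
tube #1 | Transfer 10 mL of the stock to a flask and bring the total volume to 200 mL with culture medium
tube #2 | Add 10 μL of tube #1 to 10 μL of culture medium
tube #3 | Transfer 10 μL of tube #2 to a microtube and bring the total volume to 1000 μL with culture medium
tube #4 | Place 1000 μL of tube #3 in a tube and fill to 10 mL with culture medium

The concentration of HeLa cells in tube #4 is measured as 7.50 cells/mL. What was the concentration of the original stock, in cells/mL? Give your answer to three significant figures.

Step 1: 10 mL brought to 200 mL → factor 200/10 = 20
Step 2: 10 μL + 10 μL = 20 μL total → factor 20/10 = 2
Step 3: 10 μL brought to 1000 μL → factor 1000/10 = 100
Step 4: 1000 μL brought to 10 mL → factor 10000/1000 = 10
Overall dilution factor = 20 × 2 × 100 × 10 = 40000
Stock = 7.50 cells/mL × 40000 = 3.00 × 10^5 cells/mL

3.00 × 10^5 cells/mL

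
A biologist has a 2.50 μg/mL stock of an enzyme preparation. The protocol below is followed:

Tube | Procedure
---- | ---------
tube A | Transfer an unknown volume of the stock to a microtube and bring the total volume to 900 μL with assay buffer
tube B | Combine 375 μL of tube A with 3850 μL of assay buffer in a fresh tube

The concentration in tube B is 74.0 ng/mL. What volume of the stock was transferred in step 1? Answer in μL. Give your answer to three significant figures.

Step 1: v brought to 900 μL → factor = 900 μL/v
Step 2: 375 μL + 3850 μL = 4225 μL total → factor 4225/375 = 11.267
Product of known-step factors = 11.267
Overall factor = 2.50 μg/mL / (74.0 ng/mL) = 33.784
Step-1 factor = 33.784 / 11.267 = 2.9986
v = 900 μL / 2.9986 = 300 μL

300 μL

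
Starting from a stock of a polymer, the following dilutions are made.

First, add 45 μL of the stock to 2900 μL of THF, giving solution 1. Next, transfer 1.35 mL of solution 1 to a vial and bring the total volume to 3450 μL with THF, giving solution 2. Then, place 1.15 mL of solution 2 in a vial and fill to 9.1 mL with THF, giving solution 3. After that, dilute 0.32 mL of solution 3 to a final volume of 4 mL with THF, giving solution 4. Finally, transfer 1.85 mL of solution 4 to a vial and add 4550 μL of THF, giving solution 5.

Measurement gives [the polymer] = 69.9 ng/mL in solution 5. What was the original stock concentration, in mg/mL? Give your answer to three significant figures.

4.00 mg/mL

Step 1: 45 μL + 2900 μL = 2945 μL total → factor 2945/45 = 65.444
Step 2: 1.35 mL brought to 3450 μL → factor 3.45/1.35 = 2.5556
Step 3: 1.15 mL brought to 9.1 mL → factor 9.1/1.15 = 7.913
Step 4: 0.32 mL brought to 4 mL → factor 4/0.32 = 12.5
Step 5: 1.85 mL + 4550 μL = 6.4 mL total → factor 6.4/1.85 = 3.4595
Overall dilution factor = 65.444 × 2.5556 × 7.913 × 12.5 × 3.4595 = 57229
Stock = 69.9 ng/mL × 57229 = 4.000 × 10^6 ng/mL = 4.00 mg/mL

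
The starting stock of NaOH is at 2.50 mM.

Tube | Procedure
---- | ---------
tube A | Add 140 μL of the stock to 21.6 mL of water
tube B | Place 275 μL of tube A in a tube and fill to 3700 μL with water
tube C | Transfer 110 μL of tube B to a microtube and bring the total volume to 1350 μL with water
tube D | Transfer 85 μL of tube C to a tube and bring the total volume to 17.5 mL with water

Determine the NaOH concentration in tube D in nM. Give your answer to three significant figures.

0.474 nM

Step 1: 140 μL + 21.6 mL = 21740 μL total → factor 21740/140 = 155.29
Step 2: 275 μL brought to 3700 μL → factor 3700/275 = 13.455
Step 3: 110 μL brought to 1350 μL → factor 1350/110 = 12.273
Step 4: 85 μL brought to 17.5 mL → factor 17500/85 = 205.88
Overall dilution factor = 155.29 × 13.455 × 12.273 × 205.88 = 5.2791 × 10^6
Final = 2.50 mM / 5.2791 × 10^6 = 4.736 × 10^-7 mM = 0.474 nM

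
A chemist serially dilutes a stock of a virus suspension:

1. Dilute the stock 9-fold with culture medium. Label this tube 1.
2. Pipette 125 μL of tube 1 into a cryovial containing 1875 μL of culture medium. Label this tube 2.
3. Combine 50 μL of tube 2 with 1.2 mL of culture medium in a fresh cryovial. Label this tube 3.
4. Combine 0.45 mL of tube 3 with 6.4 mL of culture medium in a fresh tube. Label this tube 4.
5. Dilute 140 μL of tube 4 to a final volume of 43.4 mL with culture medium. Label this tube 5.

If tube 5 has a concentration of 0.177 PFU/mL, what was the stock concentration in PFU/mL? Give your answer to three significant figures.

Step 1: 9-fold → factor 9
Step 2: 125 μL + 1875 μL = 2000 μL total → factor 2000/125 = 16
Step 3: 50 μL + 1.2 mL = 1250 μL total → factor 1250/50 = 25
Step 4: 0.45 mL + 6.4 mL = 6.85 mL total → factor 6.85/0.45 = 15.222
Step 5: 140 μL brought to 43.4 mL → factor 43400/140 = 310
Overall dilution factor = 9 × 16 × 25 × 15.222 × 310 = 1.6988 × 10^7
Stock = 0.177 PFU/mL × 1.6988 × 10^7 = 3.01 × 10^6 PFU/mL

3.01 × 10^6 PFU/mL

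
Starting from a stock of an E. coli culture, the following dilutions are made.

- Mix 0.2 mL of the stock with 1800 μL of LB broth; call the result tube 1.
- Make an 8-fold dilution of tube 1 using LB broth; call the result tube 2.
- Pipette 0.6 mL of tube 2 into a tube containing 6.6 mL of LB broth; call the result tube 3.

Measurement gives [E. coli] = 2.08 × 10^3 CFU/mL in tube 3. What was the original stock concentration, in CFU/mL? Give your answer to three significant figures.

2.00 × 10^6 CFU/mL

Step 1: 0.2 mL + 1800 μL = 2 mL total → factor 2/0.2 = 10
Step 2: 8-fold → factor 8
Step 3: 0.6 mL + 6.6 mL = 7.2 mL total → factor 7.2/0.6 = 12
Overall dilution factor = 10 × 8 × 12 = 960
Stock = 2.08 × 10^3 CFU/mL × 960 = 2.00 × 10^6 CFU/mL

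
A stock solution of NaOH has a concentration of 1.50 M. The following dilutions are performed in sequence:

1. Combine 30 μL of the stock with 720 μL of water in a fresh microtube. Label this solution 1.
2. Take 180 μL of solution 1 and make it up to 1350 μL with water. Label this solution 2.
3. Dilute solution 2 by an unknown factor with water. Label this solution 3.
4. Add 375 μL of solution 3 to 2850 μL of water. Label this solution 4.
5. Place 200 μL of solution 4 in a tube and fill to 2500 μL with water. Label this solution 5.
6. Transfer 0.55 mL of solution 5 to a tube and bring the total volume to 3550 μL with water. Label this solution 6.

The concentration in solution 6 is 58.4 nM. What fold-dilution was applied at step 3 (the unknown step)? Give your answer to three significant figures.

197-fold

Step 1: 30 μL + 720 μL = 750 μL total → factor 750/30 = 25
Step 2: 180 μL brought to 1350 μL → factor 1350/180 = 7.5
Step 3: unknown factor x
Step 4: 375 μL + 2850 μL = 3225 μL total → factor 3225/375 = 8.6
Step 5: 200 μL brought to 2500 μL → factor 2500/200 = 12.5
Step 6: 0.55 mL brought to 3550 μL → factor 3.55/0.55 = 6.4545
Product of known-step factors = 1.301 × 10^5
Overall factor = 1.50 M / (58.4 nM) = 2.5685 × 10^7
x = 2.5685 × 10^7 / 1.301 × 10^5 = 197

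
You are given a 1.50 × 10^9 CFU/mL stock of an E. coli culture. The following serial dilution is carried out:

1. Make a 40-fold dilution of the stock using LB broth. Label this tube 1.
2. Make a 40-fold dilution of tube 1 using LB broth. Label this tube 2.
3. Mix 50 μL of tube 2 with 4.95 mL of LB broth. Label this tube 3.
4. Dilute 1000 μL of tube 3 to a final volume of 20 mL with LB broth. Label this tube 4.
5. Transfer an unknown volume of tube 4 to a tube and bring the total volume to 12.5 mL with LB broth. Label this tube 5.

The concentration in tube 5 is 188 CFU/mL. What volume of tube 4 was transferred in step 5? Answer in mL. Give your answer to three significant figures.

5.01 mL

Step 1: 40-fold → factor 40
Step 2: 40-fold → factor 40
Step 3: 50 μL + 4.95 mL = 5000 μL total → factor 5000/50 = 100
Step 4: 1000 μL brought to 20 mL → factor 20000/1000 = 20
Step 5: v brought to 12.5 mL → factor = 12.5 mL/v
Product of known-step factors = 3.2 × 10^6
Overall factor = 1.50 × 10^9 CFU/mL / (188 CFU/mL) = 7.9787 × 10^6
Step-5 factor = 7.9787 × 10^6 / 3.2 × 10^6 = 2.4934
v = 12.5 mL / 2.4934 = 5.01 mL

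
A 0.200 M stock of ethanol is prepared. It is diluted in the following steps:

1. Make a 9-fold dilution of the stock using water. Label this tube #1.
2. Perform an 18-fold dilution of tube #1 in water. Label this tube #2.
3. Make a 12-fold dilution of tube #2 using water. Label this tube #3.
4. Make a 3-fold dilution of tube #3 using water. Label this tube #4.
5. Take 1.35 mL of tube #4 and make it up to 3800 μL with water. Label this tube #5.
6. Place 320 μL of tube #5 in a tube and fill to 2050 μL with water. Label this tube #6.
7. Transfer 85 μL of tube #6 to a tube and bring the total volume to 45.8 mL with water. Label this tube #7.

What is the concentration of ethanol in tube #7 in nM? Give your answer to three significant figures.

3.53 nM

Step 1: 9-fold → factor 9
Step 2: 18-fold → factor 18
Step 3: 12-fold → factor 12
Step 4: 3-fold → factor 3
Step 5: 1.35 mL brought to 3800 μL → factor 3.8/1.35 = 2.8148
Step 6: 320 μL brought to 2050 μL → factor 2050/320 = 6.4062
Step 7: 85 μL brought to 45.8 mL → factor 45800/85 = 538.82
Overall dilution factor = 9 × 18 × 12 × 3 × 2.8148 × 6.4062 × 538.82 = 5.6665 × 10^7
Final = 0.200 M / 5.6665 × 10^7 = 3.529 × 10^-9 M = 3.53 nM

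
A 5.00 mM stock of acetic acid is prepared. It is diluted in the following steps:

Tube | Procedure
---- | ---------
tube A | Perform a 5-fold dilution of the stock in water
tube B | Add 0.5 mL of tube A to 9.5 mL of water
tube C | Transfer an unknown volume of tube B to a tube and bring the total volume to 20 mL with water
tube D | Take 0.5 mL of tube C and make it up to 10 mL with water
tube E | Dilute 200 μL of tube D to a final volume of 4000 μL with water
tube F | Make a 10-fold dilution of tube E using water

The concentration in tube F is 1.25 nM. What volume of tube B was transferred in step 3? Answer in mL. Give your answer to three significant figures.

2.00 mL

Step 1: 5-fold → factor 5
Step 2: 0.5 mL + 9.5 mL = 10 mL total → factor 10/0.5 = 20
Step 3: v brought to 20 mL → factor = 20 mL/v
Step 4: 0.5 mL brought to 10 mL → factor 10/0.5 = 20
Step 5: 200 μL brought to 4000 μL → factor 4000/200 = 20
Step 6: 10-fold → factor 10
Product of known-step factors = 4 × 10^5
Overall factor = 5.00 mM / (1.25 nM) = 4 × 10^6
Step-3 factor = 4 × 10^6 / 4 × 10^5 = 10
v = 20 mL / 10 = 2.00 mL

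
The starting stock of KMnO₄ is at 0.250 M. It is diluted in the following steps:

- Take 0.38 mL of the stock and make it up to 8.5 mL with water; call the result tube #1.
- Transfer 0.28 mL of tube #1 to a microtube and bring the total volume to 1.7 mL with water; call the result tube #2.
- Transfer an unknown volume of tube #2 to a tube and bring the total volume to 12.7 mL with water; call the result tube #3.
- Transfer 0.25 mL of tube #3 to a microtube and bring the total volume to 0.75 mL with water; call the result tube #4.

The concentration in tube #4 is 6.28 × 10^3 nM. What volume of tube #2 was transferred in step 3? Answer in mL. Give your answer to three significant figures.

Step 1: 0.38 mL brought to 8.5 mL → factor 8.5/0.38 = 22.368
Step 2: 0.28 mL brought to 1.7 mL → factor 1.7/0.28 = 6.0714
Step 3: v brought to 12.7 mL → factor = 12.7 mL/v
Step 4: 0.25 mL brought to 0.75 mL → factor 0.75/0.25 = 3
Product of known-step factors = 407.42
Overall factor = 0.250 M / (6.28 × 10^3 nM) = 39809
Step-3 factor = 39809 / 407.42 = 97.709
v = 12.7 mL / 97.709 = 0.130 mL

0.130 mL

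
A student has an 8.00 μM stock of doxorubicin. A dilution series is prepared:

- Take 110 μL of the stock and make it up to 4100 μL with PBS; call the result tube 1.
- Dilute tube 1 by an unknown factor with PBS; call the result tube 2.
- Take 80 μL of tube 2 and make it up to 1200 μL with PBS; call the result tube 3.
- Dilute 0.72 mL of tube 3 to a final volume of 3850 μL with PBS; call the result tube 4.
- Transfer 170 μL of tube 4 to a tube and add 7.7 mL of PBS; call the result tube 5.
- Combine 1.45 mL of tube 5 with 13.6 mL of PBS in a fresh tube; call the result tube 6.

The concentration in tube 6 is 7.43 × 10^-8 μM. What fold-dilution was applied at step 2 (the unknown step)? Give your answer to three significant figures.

75.0-fold

Step 1: 110 μL brought to 4100 μL → factor 4100/110 = 37.273
Step 2: unknown factor x
Step 3: 80 μL brought to 1200 μL → factor 1200/80 = 15
Step 4: 0.72 mL brought to 3850 μL → factor 3.85/0.72 = 5.3472
Step 5: 170 μL + 7.7 mL = 7870 μL total → factor 7870/170 = 46.294
Step 6: 1.45 mL + 13.6 mL = 15.05 mL total → factor 15.05/1.45 = 10.379
Product of known-step factors = 1.4365 × 10^6
Overall factor = 8.00 μM / (7.43 × 10^-8 μM) = 1.0767 × 10^8
x = 1.0767 × 10^8 / 1.4365 × 10^6 = 75.0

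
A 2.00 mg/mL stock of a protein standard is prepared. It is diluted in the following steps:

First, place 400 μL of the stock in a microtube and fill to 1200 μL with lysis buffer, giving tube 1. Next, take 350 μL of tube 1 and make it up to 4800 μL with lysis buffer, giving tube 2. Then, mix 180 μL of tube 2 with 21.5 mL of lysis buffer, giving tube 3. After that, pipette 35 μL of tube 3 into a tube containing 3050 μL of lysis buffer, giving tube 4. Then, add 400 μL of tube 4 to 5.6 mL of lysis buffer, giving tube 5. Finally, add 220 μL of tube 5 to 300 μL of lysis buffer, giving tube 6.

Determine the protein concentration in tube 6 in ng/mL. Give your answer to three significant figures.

Step 1: 400 μL brought to 1200 μL → factor 1200/400 = 3
Step 2: 350 μL brought to 4800 μL → factor 4800/350 = 13.714
Step 3: 180 μL + 21.5 mL = 21680 μL total → factor 21680/180 = 120.44
Step 4: 35 μL + 3050 μL = 3085 μL total → factor 3085/35 = 88.143
Step 5: 400 μL + 5.6 mL = 6000 μL total → factor 6000/400 = 15
Step 6: 220 μL + 300 μL = 520 μL total → factor 520/220 = 2.3636
Overall dilution factor = 3 × 13.714 × 120.44 × 88.143 × 15 × 2.3636 = 1.5486 × 10^7
Final = 2.00 mg/mL / 1.5486 × 10^7 = 1.291 × 10^-7 mg/mL = 0.129 ng/mL

0.129 ng/mL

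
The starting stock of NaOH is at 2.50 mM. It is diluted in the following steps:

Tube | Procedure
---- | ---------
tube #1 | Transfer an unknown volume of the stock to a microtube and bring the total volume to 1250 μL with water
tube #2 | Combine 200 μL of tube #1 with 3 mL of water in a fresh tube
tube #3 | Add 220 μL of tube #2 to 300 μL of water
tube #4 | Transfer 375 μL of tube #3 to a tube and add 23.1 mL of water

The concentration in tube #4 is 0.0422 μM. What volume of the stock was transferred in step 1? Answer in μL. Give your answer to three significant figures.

Step 1: v brought to 1250 μL → factor = 1250 μL/v
Step 2: 200 μL + 3 mL = 3200 μL total → factor 3200/200 = 16
Step 3: 220 μL + 300 μL = 520 μL total → factor 520/220 = 2.3636
Step 4: 375 μL + 23.1 mL = 23475 μL total → factor 23475/375 = 62.6
Product of known-step factors = 2367.4
Overall factor = 2.50 mM / (0.0422 μM) = 59242
Step-1 factor = 59242 / 2367.4 = 25.024
v = 1250 μL / 25.024 = 50.0 μL

50.0 μL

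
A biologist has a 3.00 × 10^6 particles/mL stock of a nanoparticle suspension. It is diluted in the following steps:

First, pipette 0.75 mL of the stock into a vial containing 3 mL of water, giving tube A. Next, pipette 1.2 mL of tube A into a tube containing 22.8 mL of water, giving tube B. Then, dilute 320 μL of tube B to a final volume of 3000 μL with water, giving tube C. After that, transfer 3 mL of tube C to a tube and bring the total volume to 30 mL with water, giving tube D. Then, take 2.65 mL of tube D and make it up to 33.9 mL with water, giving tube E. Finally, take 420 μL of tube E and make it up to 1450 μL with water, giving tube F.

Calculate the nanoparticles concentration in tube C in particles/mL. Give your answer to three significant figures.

3.20 × 10^3 particles/mL

Step 1: 0.75 mL + 3 mL = 3.75 mL total → factor 3.75/0.75 = 5
Step 2: 1.2 mL + 22.8 mL = 24 mL total → factor 24/1.2 = 20
Step 3: 320 μL brought to 3000 μL → factor 3000/320 = 9.375
Dilution factor through tube C = 5 × 20 × 9.375 = 937.5
[tube C] = 3.00 × 10^6 particles/mL / 937.5 = 3.20 × 10^3 particles/mL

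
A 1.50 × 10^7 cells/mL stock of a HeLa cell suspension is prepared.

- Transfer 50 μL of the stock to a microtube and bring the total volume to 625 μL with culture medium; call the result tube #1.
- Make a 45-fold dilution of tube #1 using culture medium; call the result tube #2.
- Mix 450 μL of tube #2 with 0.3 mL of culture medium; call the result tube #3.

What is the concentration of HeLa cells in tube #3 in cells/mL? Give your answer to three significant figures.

1.60 × 10^4 cells/mL

Step 1: 50 μL brought to 625 μL → factor 625/50 = 12.5
Step 2: 45-fold → factor 45
Step 3: 450 μL + 0.3 mL = 750 μL total → factor 750/450 = 1.6667
Overall dilution factor = 12.5 × 45 × 1.6667 = 937.5
Final = 1.50 × 10^7 cells/mL / 937.5 = 1.60 × 10^4 cells/mL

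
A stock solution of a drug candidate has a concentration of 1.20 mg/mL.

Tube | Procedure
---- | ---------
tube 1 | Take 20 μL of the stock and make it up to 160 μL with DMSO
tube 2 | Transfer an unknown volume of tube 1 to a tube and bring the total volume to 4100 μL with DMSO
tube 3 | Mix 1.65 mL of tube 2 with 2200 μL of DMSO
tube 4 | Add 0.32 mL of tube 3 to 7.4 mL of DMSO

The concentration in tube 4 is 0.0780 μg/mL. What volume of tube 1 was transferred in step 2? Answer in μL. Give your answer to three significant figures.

120 μL

Step 1: 20 μL brought to 160 μL → factor 160/20 = 8
Step 2: v brought to 4100 μL → factor = 4100 μL/v
Step 3: 1.65 mL + 2200 μL = 3.85 mL total → factor 3.85/1.65 = 2.3333
Step 4: 0.32 mL + 7.4 mL = 7.72 mL total → factor 7.72/0.32 = 24.125
Product of known-step factors = 450.33
Overall factor = 1.20 mg/mL / (0.0780 μg/mL) = 15385
Step-2 factor = 15385 / 450.33 = 34.163
v = 4100 μL / 34.163 = 120 μL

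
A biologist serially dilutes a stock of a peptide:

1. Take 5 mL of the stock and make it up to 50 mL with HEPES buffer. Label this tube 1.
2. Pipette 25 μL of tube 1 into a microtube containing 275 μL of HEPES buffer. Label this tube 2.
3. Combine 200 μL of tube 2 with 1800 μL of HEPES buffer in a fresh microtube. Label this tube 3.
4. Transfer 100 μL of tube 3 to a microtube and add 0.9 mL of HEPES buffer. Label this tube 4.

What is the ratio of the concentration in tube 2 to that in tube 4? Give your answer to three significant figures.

Step 1: 5 mL brought to 50 mL → factor 50/5 = 10
Step 2: 25 μL + 275 μL = 300 μL total → factor 300/25 = 12
Step 3: 200 μL + 1800 μL = 2000 μL total → factor 2000/200 = 10
Step 4: 100 μL + 0.9 mL = 1000 μL total → factor 1000/100 = 10
Dilution factor to tube 2 = 120; to tube 4 = 12000
[tube 2]/[tube 4] = (factor to tube 4)/(factor to tube 2) = 12000/120 = 100

100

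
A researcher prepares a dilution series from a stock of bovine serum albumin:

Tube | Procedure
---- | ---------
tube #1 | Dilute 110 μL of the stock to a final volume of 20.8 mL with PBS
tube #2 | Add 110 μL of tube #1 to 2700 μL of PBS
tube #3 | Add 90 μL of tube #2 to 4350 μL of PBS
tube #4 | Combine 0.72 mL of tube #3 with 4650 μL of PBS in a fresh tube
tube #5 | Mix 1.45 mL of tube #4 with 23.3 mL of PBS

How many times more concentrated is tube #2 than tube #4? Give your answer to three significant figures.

368

Step 1: 110 μL brought to 20.8 mL → factor 20800/110 = 189.09
Step 2: 110 μL + 2700 μL = 2810 μL total → factor 2810/110 = 25.545
Step 3: 90 μL + 4350 μL = 4440 μL total → factor 4440/90 = 49.333
Step 4: 0.72 mL + 4650 μL = 5.37 mL total → factor 5.37/0.72 = 7.4583
Dilution factor to tube #2 = 4830.4; to tube #4 = 1.7773 × 10^6
[tube #2]/[tube #4] = (factor to tube #4)/(factor to tube #2) = 1.7773 × 10^6/4830.4 = 368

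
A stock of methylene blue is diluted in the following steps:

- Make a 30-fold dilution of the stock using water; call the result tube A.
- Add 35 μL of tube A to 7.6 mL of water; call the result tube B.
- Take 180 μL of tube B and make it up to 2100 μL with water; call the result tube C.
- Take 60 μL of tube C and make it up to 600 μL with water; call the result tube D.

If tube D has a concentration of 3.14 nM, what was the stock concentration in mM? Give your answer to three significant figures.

Step 1: 30-fold → factor 30
Step 2: 35 μL + 7.6 mL = 7635 μL total → factor 7635/35 = 218.14
Step 3: 180 μL brought to 2100 μL → factor 2100/180 = 11.667
Step 4: 60 μL brought to 600 μL → factor 600/60 = 10
Overall dilution factor = 30 × 218.14 × 11.667 × 10 = 7.635 × 10^5
Stock = 3.14 nM × 7.635 × 10^5 = 2.397 × 10^6 nM = 2.40 mM

2.40 mM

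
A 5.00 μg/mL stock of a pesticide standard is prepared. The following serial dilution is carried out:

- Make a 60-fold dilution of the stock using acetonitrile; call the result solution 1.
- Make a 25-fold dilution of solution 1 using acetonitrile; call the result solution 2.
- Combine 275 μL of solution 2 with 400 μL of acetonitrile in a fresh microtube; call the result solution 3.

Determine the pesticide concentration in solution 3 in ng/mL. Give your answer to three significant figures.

1.36 ng/mL

Step 1: 60-fold → factor 60
Step 2: 25-fold → factor 25
Step 3: 275 μL + 400 μL = 675 μL total → factor 675/275 = 2.4545
Overall dilution factor = 60 × 25 × 2.4545 = 3681.8
Final = 5.00 μg/mL / 3681.8 = 0.001358 μg/mL = 1.36 ng/mL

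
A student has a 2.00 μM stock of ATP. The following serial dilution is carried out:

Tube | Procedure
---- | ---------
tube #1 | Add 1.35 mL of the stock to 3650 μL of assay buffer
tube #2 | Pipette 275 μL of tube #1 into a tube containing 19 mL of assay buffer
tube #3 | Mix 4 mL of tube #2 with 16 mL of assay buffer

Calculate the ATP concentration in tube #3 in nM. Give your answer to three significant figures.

Step 1: 1.35 mL + 3650 μL = 5 mL total → factor 5/1.35 = 3.7037
Step 2: 275 μL + 19 mL = 19275 μL total → factor 19275/275 = 70.091
Step 3: 4 mL + 16 mL = 20 mL total → factor 20/4 = 5
Dilution factor through tube #3 = 3.7037 × 70.091 × 5 = 1298
[tube #3] = 2.00 μM / 1298 = 0.001541 μM = 1.54 nM

1.54 nM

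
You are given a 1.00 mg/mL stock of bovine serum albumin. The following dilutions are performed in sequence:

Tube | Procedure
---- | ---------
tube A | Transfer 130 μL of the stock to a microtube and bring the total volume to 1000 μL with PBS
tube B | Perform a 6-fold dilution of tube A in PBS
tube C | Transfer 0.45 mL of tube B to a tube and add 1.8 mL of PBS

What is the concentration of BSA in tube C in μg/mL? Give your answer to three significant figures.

4.33 μg/mL

Step 1: 130 μL brought to 1000 μL → factor 1000/130 = 7.6923
Step 2: 6-fold → factor 6
Step 3: 0.45 mL + 1.8 mL = 2.25 mL total → factor 2.25/0.45 = 5
Overall dilution factor = 7.6923 × 6 × 5 = 230.77
Final = 1.00 mg/mL / 230.77 = 0.004333 mg/mL = 4.33 μg/mL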